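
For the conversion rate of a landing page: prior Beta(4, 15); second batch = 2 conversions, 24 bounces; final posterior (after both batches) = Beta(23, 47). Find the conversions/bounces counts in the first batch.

Because Beta–binomial updating is additive in the counts, the combined data contributed (α_post−α_prior, β_post−β_prior) successes and failures.
Total across both batches: 23−4=19 conversions, 47−15=32 bounces.
Subtract the second batch: 19−2=17 conversions and 32−24=8 bounces.

17 conversions and 8 bounces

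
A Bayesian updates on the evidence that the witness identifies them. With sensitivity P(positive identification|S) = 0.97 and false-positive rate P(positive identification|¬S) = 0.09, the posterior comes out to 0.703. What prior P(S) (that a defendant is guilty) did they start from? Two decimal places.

P(S) = 0.18

In odds form, posterior odds = prior odds × likelihood ratio, so prior odds = posterior odds ÷ LR.
Posterior odds = 0.703/(1−0.703) = 2.3670. LR = 0.97/0.09 = 10.7778.
Prior odds = 2.3670/10.7778 = 0.2196, so P(S) = 0.2196/(1+0.2196) ≈ 0.18.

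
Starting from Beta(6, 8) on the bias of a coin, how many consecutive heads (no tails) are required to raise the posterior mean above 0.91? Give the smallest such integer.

k = 75

After k heads and 0 tails the posterior is Beta(6+k, 8), with mean (6+k)/(6+8+k).
Set (6+k)/(14+k) > 0.91 and solve: k > (0.91·14 − 6)/(1 − 0.91) = 74.889.
The smallest integer exceeding 74.889 is 75, and checking k=75: (81)/(89) = 0.9101 > 0.91.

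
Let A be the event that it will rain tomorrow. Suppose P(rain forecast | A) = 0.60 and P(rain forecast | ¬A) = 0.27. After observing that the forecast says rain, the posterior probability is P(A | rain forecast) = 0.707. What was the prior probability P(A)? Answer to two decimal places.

P(A) = 0.52

Bayes' rule in odds form gives O(A|E) = O(A)·[P(E|A)/P(E|¬A)], hence O(A) = O(A|E)/LR.
Posterior odds = 0.707/(1−0.707) = 2.4130. LR = 0.60/0.27 = 2.2222.
Prior odds = 2.4130/2.2222 = 1.0859, so P(A) = 1.0859/(1+1.0859) ≈ 0.52.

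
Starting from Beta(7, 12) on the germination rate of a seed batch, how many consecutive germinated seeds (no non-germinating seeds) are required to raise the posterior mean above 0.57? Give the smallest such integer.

k = 9

After k germinated seeds and 0 non-germinating seeds the posterior is Beta(7+k, 12), with mean (7+k)/(7+12+k).
Set (7+k)/(19+k) > 0.57 and solve: k > (0.57·19 − 7)/(1 − 0.57) = 8.907.
The smallest integer exceeding 8.907 is 9.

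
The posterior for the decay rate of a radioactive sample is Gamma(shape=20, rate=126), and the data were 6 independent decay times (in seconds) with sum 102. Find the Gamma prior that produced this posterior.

Gamma(shape=14, rate=24)

Gamma–exponential conjugacy: posterior shape = α + n, posterior rate = β + Σtᵢ.
So α = 20 − 6 = 14 and β = 126 − 102 = 24.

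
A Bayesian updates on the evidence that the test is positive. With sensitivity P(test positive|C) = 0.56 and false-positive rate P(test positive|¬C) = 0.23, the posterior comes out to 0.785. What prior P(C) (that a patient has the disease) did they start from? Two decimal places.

Bayes' rule in odds form gives O(C|E) = O(C)·[P(E|C)/P(E|¬C)], hence O(C) = O(C|E)/LR.
Posterior odds = 0.785/(1−0.785) = 3.6512. LR = 0.56/0.23 = 2.4348.
Prior odds = 3.6512/2.4348 = 1.4996, so P(C) = 1.4996/(1+1.4996) ≈ 0.60.

P(C) = 0.60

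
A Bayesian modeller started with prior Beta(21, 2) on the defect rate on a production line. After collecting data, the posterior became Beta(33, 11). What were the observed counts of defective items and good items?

A Beta(α, β) prior with s successes and f failures in binomial data gives a Beta(α+s, β+f) posterior.
Match parameters: s=33−21=12, f=11−2=9.

12 defective items and 9 good items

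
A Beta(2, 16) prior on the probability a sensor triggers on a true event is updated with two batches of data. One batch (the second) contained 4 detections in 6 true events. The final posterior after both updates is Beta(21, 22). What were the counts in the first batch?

15 detections and 4 misses

Sequential conjugate updates are equivalent to a single update on the pooled data, so total successes = posterior α − prior α and total failures = posterior β − prior β.
Total across both batches: 21−2=19 detections, 22−16=6 misses.
Subtract the second batch: 19−4=15 detections and 6−2=4 misses.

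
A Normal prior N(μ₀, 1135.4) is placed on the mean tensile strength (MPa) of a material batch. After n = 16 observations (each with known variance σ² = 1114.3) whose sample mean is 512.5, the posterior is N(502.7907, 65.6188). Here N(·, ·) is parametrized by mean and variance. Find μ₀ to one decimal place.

μ₀ = 344.5

With known observation variance, the Normal–Normal posterior has precision τ_n = τ₀ + n/σ² and mean μ_n = (τ₀μ₀ + (n/σ²)x̄)/τ_n.
Here τ₀ = 1/1135.4 = 0.000881 and τ_data = 16/1114.3 = 0.014359, so τ_n = 0.015240.
Rearranging for μ₀: μ₀ = (μ_n·τ_n − τ_data·x̄)/τ₀ = (502.7907·0.015240 − 0.014359·512.5) / 0.000881 = 0.303543/0.000881 ≈ 344.5.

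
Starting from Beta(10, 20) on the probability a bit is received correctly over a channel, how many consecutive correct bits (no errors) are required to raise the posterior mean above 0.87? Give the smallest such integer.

k = 124

After k correct bits and 0 errors the posterior is Beta(10+k, 20), with mean (10+k)/(10+20+k).
Set (10+k)/(30+k) > 0.87 and solve: k > (0.87·30 − 10)/(1 − 0.87) = 123.846.
The smallest integer exceeding 123.846 is 124.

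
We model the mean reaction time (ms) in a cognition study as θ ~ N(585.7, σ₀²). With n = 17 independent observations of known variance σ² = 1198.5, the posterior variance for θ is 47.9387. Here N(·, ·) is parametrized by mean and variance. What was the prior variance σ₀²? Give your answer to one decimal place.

Posterior precision equals prior precision plus data precision: 1/σ_n² = 1/σ₀² + n/σ².
So 1/σ₀² = 1/47.9387 − 17/1198.5 = 0.020860 − 0.014184 = 0.006676.
Hence σ₀² = 1/0.006676 ≈ 149.8.

σ₀² = 149.8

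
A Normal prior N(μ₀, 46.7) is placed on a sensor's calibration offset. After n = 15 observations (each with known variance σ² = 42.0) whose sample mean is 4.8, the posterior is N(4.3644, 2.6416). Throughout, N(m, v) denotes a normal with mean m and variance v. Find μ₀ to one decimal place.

μ₀ = -2.9

The posterior mean is a precision-weighted average: μ_n = (τ₀μ₀ + τ_data·x̄)/(τ₀+τ_data), with τ₀=1/σ₀² and τ_data=n/σ².
Here τ₀ = 1/46.7 = 0.021413 and τ_data = 15/42.0 = 0.357143, so τ_n = 0.378556.
Rearranging for μ₀: μ₀ = (μ_n·τ_n − τ_data·x̄)/τ₀ = (4.3644·0.378556 − 0.357143·4.8) / 0.021413 = -0.062117/0.021413 ≈ -2.9.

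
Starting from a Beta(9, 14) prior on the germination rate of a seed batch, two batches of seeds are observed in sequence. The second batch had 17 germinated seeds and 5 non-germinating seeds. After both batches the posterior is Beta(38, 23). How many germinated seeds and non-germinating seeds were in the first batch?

Sequential conjugate updates are equivalent to a single update on the pooled data, so total successes = posterior α − prior α and total failures = posterior β − prior β.
Total across both batches: 38−9=29 germinated seeds, 23−14=9 non-germinating seeds.
Subtract the second batch: 29−17=12 germinated seeds and 9−5=4 non-germinating seeds.

12 germinated seeds and 4 non-germinating seeds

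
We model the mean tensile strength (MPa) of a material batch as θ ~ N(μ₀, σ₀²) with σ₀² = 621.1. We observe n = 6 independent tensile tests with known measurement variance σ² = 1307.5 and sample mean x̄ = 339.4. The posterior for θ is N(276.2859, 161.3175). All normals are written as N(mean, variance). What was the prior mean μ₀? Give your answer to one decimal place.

μ₀ = 96.4

The posterior mean is a precision-weighted average: μ_n = (τ₀μ₀ + τ_data·x̄)/(τ₀+τ_data), with τ₀=1/σ₀² and τ_data=n/σ².
Here τ₀ = 1/621.1 = 0.001610 and τ_data = 6/1307.5 = 0.004589, so τ_n = 0.006199.
Rearranging for μ₀: μ₀ = (μ_n·τ_n − τ_data·x̄)/τ₀ = (276.2859·0.006199 − 0.004589·339.4) / 0.001610 = 0.155190/0.001610 ≈ 96.4.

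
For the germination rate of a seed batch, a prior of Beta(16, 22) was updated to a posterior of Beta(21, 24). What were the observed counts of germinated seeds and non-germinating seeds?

Beta is conjugate to the binomial likelihood: posterior = Beta(α+s, β+f).
So s = 21 − 16 = 5 and f = 24 − 22 = 2.

5 germinated seeds and 2 non-germinating seeds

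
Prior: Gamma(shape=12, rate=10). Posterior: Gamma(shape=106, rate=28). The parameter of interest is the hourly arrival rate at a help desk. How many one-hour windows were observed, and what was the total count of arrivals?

n = 18 one-hour windows with total 94 arrivals

A Gamma(α, β) prior (rate parametrization) on a Poisson rate with n observations summing to S gives posterior Gamma(α+S, β+n).
Matching: Σxᵢ = 106 − 12 = 94 and n = 28 − 10 = 18.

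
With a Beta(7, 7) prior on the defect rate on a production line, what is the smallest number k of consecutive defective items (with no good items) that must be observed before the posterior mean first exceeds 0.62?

k = 5

After k defective items and 0 good items the posterior is Beta(7+k, 7), with mean (7+k)/(7+7+k).
Set (7+k)/(14+k) > 0.62 and solve: k > (0.62·14 − 7)/(1 − 0.62) = 4.421.
The smallest integer exceeding 4.421 is 5.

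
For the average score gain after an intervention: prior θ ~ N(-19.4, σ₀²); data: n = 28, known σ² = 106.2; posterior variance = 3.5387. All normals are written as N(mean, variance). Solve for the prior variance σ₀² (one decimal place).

For the Normal–Normal model with known σ², precisions add: τ_n = τ₀ + n/σ².
So 1/σ₀² = 1/3.5387 − 28/106.2 = 0.282590 − 0.263653 = 0.018937.
Hence σ₀² = 1/0.018937 ≈ 52.8.

σ₀² = 52.8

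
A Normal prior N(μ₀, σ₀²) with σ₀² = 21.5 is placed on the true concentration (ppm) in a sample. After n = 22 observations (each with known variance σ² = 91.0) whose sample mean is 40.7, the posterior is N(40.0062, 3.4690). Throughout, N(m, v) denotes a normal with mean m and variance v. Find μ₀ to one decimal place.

μ₀ = 36.4

The posterior mean is a precision-weighted average: μ_n = (τ₀μ₀ + τ_data·x̄)/(τ₀+τ_data), with τ₀=1/σ₀² and τ_data=n/σ².
Here τ₀ = 1/21.5 = 0.046512 and τ_data = 22/91.0 = 0.241758, so τ_n = 0.288270.
Rearranging for μ₀: μ₀ = (μ_n·τ_n − τ_data·x̄)/τ₀ = (40.0062·0.288270 − 0.241758·40.7) / 0.046512 = 1.693037/0.046512 ≈ 36.4.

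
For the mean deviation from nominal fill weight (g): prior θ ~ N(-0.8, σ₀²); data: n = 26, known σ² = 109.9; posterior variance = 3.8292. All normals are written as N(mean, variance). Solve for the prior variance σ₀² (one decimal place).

σ₀² = 40.7

Posterior precision equals prior precision plus data precision: 1/σ_n² = 1/σ₀² + n/σ².
So 1/σ₀² = 1/3.8292 − 26/109.9 = 0.261151 − 0.236579 = 0.024572.
Hence σ₀² = 1/0.024572 ≈ 40.7.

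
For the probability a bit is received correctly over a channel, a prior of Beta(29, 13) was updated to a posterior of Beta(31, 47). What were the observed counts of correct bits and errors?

A Beta(a, b) prior with s successes and f failures in binomial data gives a Beta(a+s, b+f) posterior.
Match parameters: s=31−29=2, f=47−13=34.

2 correct bits and 34 errors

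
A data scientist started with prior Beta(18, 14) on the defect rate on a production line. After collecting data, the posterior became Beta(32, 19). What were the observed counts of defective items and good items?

14 defective items and 5 good items

Beta is conjugate to the binomial likelihood: posterior = Beta(α+s, β+f).
So s = 32 − 18 = 14 and f = 19 − 14 = 5.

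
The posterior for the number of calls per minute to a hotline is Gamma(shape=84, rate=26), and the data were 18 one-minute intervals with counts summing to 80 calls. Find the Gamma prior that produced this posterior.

Gamma(shape=4, rate=8)

Gamma–Poisson conjugacy: posterior shape = α + Σxᵢ, posterior rate = β + n.
So α = 84 − 80 = 4 and β = 26 − 18 = 8.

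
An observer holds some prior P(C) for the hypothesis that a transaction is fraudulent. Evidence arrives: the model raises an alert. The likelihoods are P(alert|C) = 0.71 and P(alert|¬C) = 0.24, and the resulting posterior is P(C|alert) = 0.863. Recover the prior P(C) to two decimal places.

P(C) = 0.68

In odds form, posterior odds = prior odds × likelihood ratio, so prior odds = posterior odds ÷ LR.
Posterior odds = 0.863/(1−0.863) = 6.2993. LR = 0.71/0.24 = 2.9583.
Prior odds = 6.2993/2.9583 = 2.1294, so P(C) = 2.1294/(1+2.1294) ≈ 0.68.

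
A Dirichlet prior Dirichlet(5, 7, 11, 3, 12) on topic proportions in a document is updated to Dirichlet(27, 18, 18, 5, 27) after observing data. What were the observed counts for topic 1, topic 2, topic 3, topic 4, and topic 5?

counts (22, 11, 7, 2, 15)

For a Dirichlet(α) prior with multinomial counts c, the posterior is Dirichlet(α + c) componentwise.
Counts are posterior − prior componentwise: 27−5=22, 18−7=11, 18−11=7, 5−3=2, 27−12=15.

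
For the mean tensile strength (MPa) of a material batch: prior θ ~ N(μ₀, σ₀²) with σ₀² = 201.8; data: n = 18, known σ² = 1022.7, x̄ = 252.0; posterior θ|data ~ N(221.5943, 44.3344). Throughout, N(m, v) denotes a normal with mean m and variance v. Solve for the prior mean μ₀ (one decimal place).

With known observation variance, the Normal–Normal posterior has precision τ_n = τ₀ + n/σ² and mean μ_n = (τ₀μ₀ + (n/σ²)x̄)/τ_n.
Here τ₀ = 1/201.8 = 0.004955 and τ_data = 18/1022.7 = 0.017600, so τ_n = 0.022555.
Rearranging for μ₀: μ₀ = (μ_n·τ_n − τ_data·x̄)/τ₀ = (221.5943·0.022555 − 0.017600·252.0) / 0.004955 = 0.562859/0.004955 ≈ 113.6.

μ₀ = 113.6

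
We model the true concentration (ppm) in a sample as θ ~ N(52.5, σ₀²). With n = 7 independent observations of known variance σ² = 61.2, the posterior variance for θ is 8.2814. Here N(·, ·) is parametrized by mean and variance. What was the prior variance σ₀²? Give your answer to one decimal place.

For the Normal–Normal model with known σ², precisions add: τ_n = τ₀ + n/σ².
So 1/σ₀² = 1/8.2814 − 7/61.2 = 0.120753 − 0.114379 = 0.006374.
Hence σ₀² = 1/0.006374 ≈ 156.9.

σ₀² = 156.9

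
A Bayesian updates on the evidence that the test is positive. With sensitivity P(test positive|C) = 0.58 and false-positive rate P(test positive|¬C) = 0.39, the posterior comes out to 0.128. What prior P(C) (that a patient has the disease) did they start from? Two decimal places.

Bayes' rule in odds form gives O(C|E) = O(C)·[P(E|C)/P(E|¬C)], hence O(C) = O(C|E)/LR.
Posterior odds = 0.128/(1−0.128) = 0.1468. LR = 0.58/0.39 = 1.4872.
Prior odds = 0.1468/1.4872 = 0.0987, so P(C) = 0.0987/(1+0.0987) ≈ 0.09.

P(C) = 0.09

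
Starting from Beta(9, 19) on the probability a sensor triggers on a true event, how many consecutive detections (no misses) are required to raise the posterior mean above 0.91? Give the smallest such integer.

k = 184

After k detections and 0 misses the posterior is Beta(9+k, 19), with mean (9+k)/(9+19+k).
Set (9+k)/(28+k) > 0.91 and solve: k > (0.91·28 − 9)/(1 − 0.91) = 183.111.
The smallest integer exceeding 183.111 is 184, and checking k=184: (193)/(212) = 0.9104 > 0.91.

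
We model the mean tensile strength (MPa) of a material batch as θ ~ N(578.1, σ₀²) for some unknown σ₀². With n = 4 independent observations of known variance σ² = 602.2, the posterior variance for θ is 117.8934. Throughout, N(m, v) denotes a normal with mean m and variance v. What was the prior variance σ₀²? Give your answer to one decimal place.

σ₀² = 543.5

For the Normal–Normal model with known σ², precisions add: τ_n = τ₀ + n/σ².
So 1/σ₀² = 1/117.8934 − 4/602.2 = 0.008482 − 0.006642 = 0.001840.
Hence σ₀² = 1/0.001840 ≈ 543.5.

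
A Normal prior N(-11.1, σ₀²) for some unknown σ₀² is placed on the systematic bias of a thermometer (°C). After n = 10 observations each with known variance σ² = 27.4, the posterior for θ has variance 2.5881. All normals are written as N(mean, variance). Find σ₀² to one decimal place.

For the Normal–Normal model with known σ², precisions add: τ_n = τ₀ + n/σ².
So 1/σ₀² = 1/2.5881 − 10/27.4 = 0.386384 − 0.364964 = 0.021420.
Hence σ₀² = 1/0.021420 ≈ 46.7.

σ₀² = 46.7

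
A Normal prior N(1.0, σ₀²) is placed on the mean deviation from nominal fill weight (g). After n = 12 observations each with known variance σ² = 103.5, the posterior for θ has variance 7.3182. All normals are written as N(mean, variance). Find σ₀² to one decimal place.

For the Normal–Normal model with known σ², precisions add: τ_n = τ₀ + n/σ².
So 1/σ₀² = 1/7.3182 − 12/103.5 = 0.136646 − 0.115942 = 0.020704.
Hence σ₀² = 1/0.020704 ≈ 48.3.

σ₀² = 48.3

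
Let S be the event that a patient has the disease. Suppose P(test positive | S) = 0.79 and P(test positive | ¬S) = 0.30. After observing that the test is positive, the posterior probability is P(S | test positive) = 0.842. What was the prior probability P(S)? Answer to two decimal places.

P(S) = 0.67

Bayes' rule in odds form gives O(S|E) = O(S)·[P(E|S)/P(E|¬S)], hence O(S) = O(S|E)/LR.
Posterior odds = 0.842/(1−0.842) = 5.3291. LR = 0.79/0.30 = 2.6333.
Prior odds = 5.3291/2.6333 = 2.0237, so P(S) = 2.0237/(1+2.0237) ≈ 0.67.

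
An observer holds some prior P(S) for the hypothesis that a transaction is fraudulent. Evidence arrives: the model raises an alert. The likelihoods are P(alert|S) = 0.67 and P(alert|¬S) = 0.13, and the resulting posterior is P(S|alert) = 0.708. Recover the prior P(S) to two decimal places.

P(S) = 0.32

In odds form, posterior odds = prior odds × likelihood ratio, so prior odds = posterior odds ÷ LR.
Posterior odds = 0.708/(1−0.708) = 2.4247. LR = 0.67/0.13 = 5.1538.
Prior odds = 2.4247/5.1538 = 0.4705, so P(S) = 0.4705/(1+0.4705) ≈ 0.32.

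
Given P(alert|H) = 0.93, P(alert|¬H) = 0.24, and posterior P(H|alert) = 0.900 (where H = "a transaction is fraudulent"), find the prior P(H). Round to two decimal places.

Bayes' rule in odds form gives O(H|E) = O(H)·[P(E|H)/P(E|¬H)], hence O(H) = O(H|E)/LR.
Posterior odds = 0.900/(1−0.900) = 9.0000. LR = 0.93/0.24 = 3.8750.
Prior odds = 9.0000/3.8750 = 2.3226, so P(H) = 2.3226/(1+2.3226) ≈ 0.70.

P(H) = 0.70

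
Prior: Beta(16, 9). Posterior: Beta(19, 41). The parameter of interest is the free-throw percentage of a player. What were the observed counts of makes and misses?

Under Beta–binomial conjugacy the posterior parameters are (a+s, b+f).
So s = 19 − 16 = 3 and f = 41 − 9 = 32.

3 makes and 32 misses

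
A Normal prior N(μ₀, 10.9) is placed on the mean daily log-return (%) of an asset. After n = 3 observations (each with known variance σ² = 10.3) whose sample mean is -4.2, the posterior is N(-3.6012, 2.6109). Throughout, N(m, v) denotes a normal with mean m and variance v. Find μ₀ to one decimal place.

With known observation variance, the Normal–Normal posterior has precision τ_n = τ₀ + n/σ² and mean μ_n = (τ₀μ₀ + (n/σ²)x̄)/τ_n.
Here τ₀ = 1/10.9 = 0.091743 and τ_data = 3/10.3 = 0.291262, so τ_n = 0.383005.
Rearranging for μ₀: μ₀ = (μ_n·τ_n − τ_data·x̄)/τ₀ = (-3.6012·0.383005 − 0.291262·-4.2) / 0.091743 = -0.155977/0.091743 ≈ -1.7.

μ₀ = -1.7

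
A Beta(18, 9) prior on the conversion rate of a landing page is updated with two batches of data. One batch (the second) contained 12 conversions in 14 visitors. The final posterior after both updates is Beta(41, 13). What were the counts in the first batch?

Because Beta–binomial updating is additive in the counts, the combined data contributed (α_post−α_prior, β_post−β_prior) successes and failures.
Total across both batches: 41−18=23 conversions, 13−9=4 bounces.
Subtract the second batch: 23−12=11 conversions and 4−2=2 bounces.

11 conversions and 2 bounces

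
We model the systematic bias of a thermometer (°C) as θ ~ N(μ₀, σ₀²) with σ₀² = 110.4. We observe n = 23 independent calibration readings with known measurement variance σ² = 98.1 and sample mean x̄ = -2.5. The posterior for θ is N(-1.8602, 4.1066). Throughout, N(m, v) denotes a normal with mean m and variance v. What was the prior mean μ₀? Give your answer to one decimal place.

μ₀ = 14.7

The posterior mean is a precision-weighted average: μ_n = (τ₀μ₀ + τ_data·x̄)/(τ₀+τ_data), with τ₀=1/σ₀² and τ_data=n/σ².
Here τ₀ = 1/110.4 = 0.009058 and τ_data = 23/98.1 = 0.234455, so τ_n = 0.243513.
Rearranging for μ₀: μ₀ = (μ_n·τ_n − τ_data·x̄)/τ₀ = (-1.8602·0.243513 − 0.234455·-2.5) / 0.009058 = 0.133155/0.009058 ≈ 14.7.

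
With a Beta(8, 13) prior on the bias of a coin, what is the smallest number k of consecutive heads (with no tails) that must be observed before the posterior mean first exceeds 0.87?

After k heads and 0 tails the posterior is Beta(8+k, 13), with mean (8+k)/(8+13+k).
Set (8+k)/(21+k) > 0.87 and solve: k > (0.87·21 − 8)/(1 − 0.87) = 79.000.
The smallest integer exceeding 79.000 is 80, and checking k=80: (88)/(101) = 0.8713 > 0.87.

k = 80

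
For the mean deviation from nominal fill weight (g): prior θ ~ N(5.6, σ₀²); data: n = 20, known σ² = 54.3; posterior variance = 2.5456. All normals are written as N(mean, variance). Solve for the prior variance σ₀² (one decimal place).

Posterior precision equals prior precision plus data precision: 1/σ_n² = 1/σ₀² + n/σ².
So 1/σ₀² = 1/2.5456 − 20/54.3 = 0.392835 − 0.368324 = 0.024511.
Hence σ₀² = 1/0.024511 ≈ 40.8.

σ₀² = 40.8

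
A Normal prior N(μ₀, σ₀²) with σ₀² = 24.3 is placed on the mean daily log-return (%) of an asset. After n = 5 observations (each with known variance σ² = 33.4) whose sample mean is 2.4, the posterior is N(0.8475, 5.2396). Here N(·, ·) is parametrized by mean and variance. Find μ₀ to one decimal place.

μ₀ = -4.8

With known observation variance, the Normal–Normal posterior has precision τ_n = τ₀ + n/σ² and mean μ_n = (τ₀μ₀ + (n/σ²)x̄)/τ_n.
Here τ₀ = 1/24.3 = 0.041152 and τ_data = 5/33.4 = 0.149701, so τ_n = 0.190853.
Rearranging for μ₀: μ₀ = (μ_n·τ_n − τ_data·x̄)/τ₀ = (0.8475·0.190853 − 0.149701·2.4) / 0.041152 = -0.197534/0.041152 ≈ -4.8.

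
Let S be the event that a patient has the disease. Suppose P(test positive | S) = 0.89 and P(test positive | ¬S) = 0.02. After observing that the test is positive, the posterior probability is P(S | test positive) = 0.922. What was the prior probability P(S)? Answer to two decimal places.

In odds form, posterior odds = prior odds × likelihood ratio, so prior odds = posterior odds ÷ LR.
Posterior odds = 0.922/(1−0.922) = 11.8205. LR = 0.89/0.02 = 44.5000.
Prior odds = 11.8205/44.5000 = 0.2656, so P(S) = 0.2656/(1+0.2656) ≈ 0.21.

P(S) = 0.21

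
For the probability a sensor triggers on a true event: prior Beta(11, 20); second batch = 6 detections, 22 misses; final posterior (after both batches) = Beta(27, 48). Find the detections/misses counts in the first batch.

10 detections and 6 misses

Because Beta–binomial updating is additive in the counts, the combined data contributed (α_post−α_prior, β_post−β_prior) successes and failures.
Total across both batches: 27−11=16 detections, 48−20=28 misses.
Subtract the second batch: 16−6=10 detections and 28−22=6 misses.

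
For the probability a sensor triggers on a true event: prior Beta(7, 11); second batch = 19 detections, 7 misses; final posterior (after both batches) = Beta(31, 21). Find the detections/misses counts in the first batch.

Sequential conjugate updates are equivalent to a single update on the pooled data, so total successes = posterior α − prior α and total failures = posterior β − prior β.
Total across both batches: 31−7=24 detections, 21−11=10 misses.
Subtract the second batch: 24−19=5 detections and 10−7=3 misses.

5 detections and 3 misses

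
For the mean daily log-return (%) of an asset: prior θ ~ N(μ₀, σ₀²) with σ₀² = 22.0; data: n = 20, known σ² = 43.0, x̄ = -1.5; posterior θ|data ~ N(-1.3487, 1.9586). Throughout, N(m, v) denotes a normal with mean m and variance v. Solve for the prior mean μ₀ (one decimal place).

μ₀ = 0.2

The posterior mean is a precision-weighted average: μ_n = (τ₀μ₀ + τ_data·x̄)/(τ₀+τ_data), with τ₀=1/σ₀² and τ_data=n/σ².
Here τ₀ = 1/22.0 = 0.045455 and τ_data = 20/43.0 = 0.465116, so τ_n = 0.510571.
Rearranging for μ₀: μ₀ = (μ_n·τ_n − τ_data·x̄)/τ₀ = (-1.3487·0.510571 − 0.465116·-1.5) / 0.045455 = 0.009067/0.045455 ≈ 0.2.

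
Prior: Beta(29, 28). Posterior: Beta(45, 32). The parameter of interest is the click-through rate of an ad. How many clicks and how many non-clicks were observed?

16 clicks and 4 non-clicks

A Beta(α, β) prior with s successes and f failures in binomial data gives a Beta(α+s, β+f) posterior.
So s = 45 − 29 = 16 and f = 32 − 28 = 4.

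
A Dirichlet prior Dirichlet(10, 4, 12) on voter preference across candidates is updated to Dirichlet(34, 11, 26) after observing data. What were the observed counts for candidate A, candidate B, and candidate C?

For a Dirichlet(α) prior with multinomial counts c, the posterior is Dirichlet(α + c) componentwise.
Counts are posterior − prior componentwise: 34−10=24, 11−4=7, 26−12=14.

counts (24, 7, 14)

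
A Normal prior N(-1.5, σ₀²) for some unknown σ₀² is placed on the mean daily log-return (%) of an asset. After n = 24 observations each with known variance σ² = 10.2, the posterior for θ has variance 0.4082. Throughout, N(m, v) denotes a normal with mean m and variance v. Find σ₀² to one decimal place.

σ₀² = 10.3

Posterior precision equals prior precision plus data precision: 1/σ_n² = 1/σ₀² + n/σ².
So 1/σ₀² = 1/0.4082 − 24/10.2 = 2.449780 − 2.352941 = 0.096839.
Hence σ₀² = 1/0.096839 ≈ 10.3.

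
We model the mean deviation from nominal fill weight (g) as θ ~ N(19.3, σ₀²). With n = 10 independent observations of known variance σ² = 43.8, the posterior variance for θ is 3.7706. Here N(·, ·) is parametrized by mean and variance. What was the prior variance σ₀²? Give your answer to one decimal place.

For the Normal–Normal model with known σ², precisions add: τ_n = τ₀ + n/σ².
So 1/σ₀² = 1/3.7706 − 10/43.8 = 0.265210 − 0.228311 = 0.036899.
Hence σ₀² = 1/0.036899 ≈ 27.1.

σ₀² = 27.1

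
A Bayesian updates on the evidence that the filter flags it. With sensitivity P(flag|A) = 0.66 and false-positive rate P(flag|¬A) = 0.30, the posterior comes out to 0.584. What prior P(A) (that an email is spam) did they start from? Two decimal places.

P(A) = 0.39

Bayes' rule in odds form gives O(A|E) = O(A)·[P(E|A)/P(E|¬A)], hence O(A) = O(A|E)/LR.
Posterior odds = 0.584/(1−0.584) = 1.4038. LR = 0.66/0.30 = 2.2000.
Prior odds = 1.4038/2.2000 = 0.6381, so P(A) = 0.6381/(1+0.6381) ≈ 0.39.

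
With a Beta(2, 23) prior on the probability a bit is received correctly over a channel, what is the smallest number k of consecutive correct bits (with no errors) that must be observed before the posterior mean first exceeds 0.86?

k = 140

After k correct bits and 0 errors the posterior is Beta(2+k, 23), with mean (2+k)/(2+23+k).
Set (2+k)/(25+k) > 0.86 and solve: k > (0.86·25 − 2)/(1 − 0.86) = 139.286.
The smallest integer exceeding 139.286 is 140, and checking k=140: (142)/(165) = 0.8606 > 0.86.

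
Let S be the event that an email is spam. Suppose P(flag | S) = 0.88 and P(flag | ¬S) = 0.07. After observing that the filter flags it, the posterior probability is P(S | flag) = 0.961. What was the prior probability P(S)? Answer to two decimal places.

Bayes' rule in odds form gives O(S|E) = O(S)·[P(E|S)/P(E|¬S)], hence O(S) = O(S|E)/LR.
Posterior odds = 0.961/(1−0.961) = 24.6410. LR = 0.88/0.07 = 12.5714.
Prior odds = 24.6410/12.5714 = 1.9601, so P(S) = 1.9601/(1+1.9601) ≈ 0.66.

P(S) = 0.66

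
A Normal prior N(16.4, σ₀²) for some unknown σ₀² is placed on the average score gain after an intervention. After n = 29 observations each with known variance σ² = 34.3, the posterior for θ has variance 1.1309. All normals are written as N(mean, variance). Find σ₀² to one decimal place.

σ₀² = 25.8

Posterior precision equals prior precision plus data precision: 1/σ_n² = 1/σ₀² + n/σ².
So 1/σ₀² = 1/1.1309 − 29/34.3 = 0.884251 − 0.845481 = 0.038770.
Hence σ₀² = 1/0.038770 ≈ 25.8.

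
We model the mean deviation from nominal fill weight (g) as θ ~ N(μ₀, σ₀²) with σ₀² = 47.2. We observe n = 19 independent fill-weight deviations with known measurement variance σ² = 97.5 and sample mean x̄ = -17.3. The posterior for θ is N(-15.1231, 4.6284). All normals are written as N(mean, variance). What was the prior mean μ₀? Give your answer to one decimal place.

μ₀ = 4.9

The posterior mean is a precision-weighted average: μ_n = (τ₀μ₀ + τ_data·x̄)/(τ₀+τ_data), with τ₀=1/σ₀² and τ_data=n/σ².
Here τ₀ = 1/47.2 = 0.021186 and τ_data = 19/97.5 = 0.194872, so τ_n = 0.216058.
Rearranging for μ₀: μ₀ = (μ_n·τ_n − τ_data·x̄)/τ₀ = (-15.1231·0.216058 − 0.194872·-17.3) / 0.021186 = 0.103819/0.021186 ≈ 4.9.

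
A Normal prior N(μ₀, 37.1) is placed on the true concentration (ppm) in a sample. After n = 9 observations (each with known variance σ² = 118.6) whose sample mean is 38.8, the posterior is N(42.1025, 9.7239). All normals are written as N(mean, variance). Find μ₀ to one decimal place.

The posterior mean is a precision-weighted average: μ_n = (τ₀μ₀ + τ_data·x̄)/(τ₀+τ_data), with τ₀=1/σ₀² and τ_data=n/σ².
Here τ₀ = 1/37.1 = 0.026954 and τ_data = 9/118.6 = 0.075885, so τ_n = 0.102839.
Rearranging for μ₀: μ₀ = (μ_n·τ_n − τ_data·x̄)/τ₀ = (42.1025·0.102839 − 0.075885·38.8) / 0.026954 = 1.385441/0.026954 ≈ 51.4.

μ₀ = 51.4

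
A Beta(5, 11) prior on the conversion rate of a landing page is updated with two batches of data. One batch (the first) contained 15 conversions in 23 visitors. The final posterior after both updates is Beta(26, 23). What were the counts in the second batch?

Sequential conjugate updates are equivalent to a single update on the pooled data, so total successes = posterior α − prior α and total failures = posterior β − prior β.
Total across both batches: 26−5=21 conversions, 23−11=12 bounces.
Subtract the first batch: 21−15=6 conversions and 12−8=4 bounces.

6 conversions and 4 bounces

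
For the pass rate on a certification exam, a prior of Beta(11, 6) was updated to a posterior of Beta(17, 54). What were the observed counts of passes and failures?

6 passes and 48 failures

Under Beta–binomial conjugacy the posterior parameters are (α+s, β+f).
So s = 17 − 11 = 6 and f = 54 − 6 = 48.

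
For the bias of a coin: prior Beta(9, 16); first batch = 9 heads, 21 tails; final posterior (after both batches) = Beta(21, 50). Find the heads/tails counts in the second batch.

Because Beta–binomial updating is additive in the counts, the combined data contributed (α_post−α_prior, β_post−β_prior) successes and failures.
Total across both batches: 21−9=12 heads, 50−16=34 tails.
Subtract the first batch: 12−9=3 heads and 34−21=13 tails.

3 heads and 13 tails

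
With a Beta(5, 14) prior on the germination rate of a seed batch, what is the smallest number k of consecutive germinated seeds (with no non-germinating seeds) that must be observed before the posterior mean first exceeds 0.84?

After k germinated seeds and 0 non-germinating seeds the posterior is Beta(5+k, 14), with mean (5+k)/(5+14+k).
Set (5+k)/(19+k) > 0.84 and solve: k > (0.84·19 − 5)/(1 − 0.84) = 68.500.
The smallest integer exceeding 68.500 is 69, and checking k=69: (74)/(88) = 0.8409 > 0.84.

k = 69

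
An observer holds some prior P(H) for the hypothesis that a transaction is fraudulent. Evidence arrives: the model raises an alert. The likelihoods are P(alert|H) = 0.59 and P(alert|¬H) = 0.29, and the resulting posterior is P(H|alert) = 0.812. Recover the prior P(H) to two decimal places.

Bayes' rule in odds form gives O(H|E) = O(H)·[P(E|H)/P(E|¬H)], hence O(H) = O(H|E)/LR.
Posterior odds = 0.812/(1−0.812) = 4.3191. LR = 0.59/0.29 = 2.0345.
Prior odds = 4.3191/2.0345 = 2.1229, so P(H) = 2.1229/(1+2.1229) ≈ 0.68.

P(H) = 0.68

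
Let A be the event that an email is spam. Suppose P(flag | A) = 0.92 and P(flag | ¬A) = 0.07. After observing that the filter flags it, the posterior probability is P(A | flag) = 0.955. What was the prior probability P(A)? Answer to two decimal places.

In odds form, posterior odds = prior odds × likelihood ratio, so prior odds = posterior odds ÷ LR.
Posterior odds = 0.955/(1−0.955) = 21.2222. LR = 0.92/0.07 = 13.1429.
Prior odds = 21.2222/13.1429 = 1.6147, so P(A) = 1.6147/(1+1.6147) ≈ 0.62.

P(A) = 0.62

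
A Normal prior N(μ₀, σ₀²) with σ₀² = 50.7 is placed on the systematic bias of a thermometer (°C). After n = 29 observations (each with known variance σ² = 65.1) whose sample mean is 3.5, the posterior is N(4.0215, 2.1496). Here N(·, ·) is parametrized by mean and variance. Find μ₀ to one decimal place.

μ₀ = 15.8

With known observation variance, the Normal–Normal posterior has precision τ_n = τ₀ + n/σ² and mean μ_n = (τ₀μ₀ + (n/σ²)x̄)/τ_n.
Here τ₀ = 1/50.7 = 0.019724 and τ_data = 29/65.1 = 0.445469, so τ_n = 0.465193.
Rearranging for μ₀: μ₀ = (μ_n·τ_n − τ_data·x̄)/τ₀ = (4.0215·0.465193 − 0.445469·3.5) / 0.019724 = 0.311632/0.019724 ≈ 15.8.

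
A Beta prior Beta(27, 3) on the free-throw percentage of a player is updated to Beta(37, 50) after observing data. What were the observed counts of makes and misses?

10 makes and 47 misses

A Beta(a, b) prior with s successes and f failures in binomial data gives a Beta(a+s, b+f) posterior.
So s = 37 − 27 = 10 and f = 50 − 3 = 47.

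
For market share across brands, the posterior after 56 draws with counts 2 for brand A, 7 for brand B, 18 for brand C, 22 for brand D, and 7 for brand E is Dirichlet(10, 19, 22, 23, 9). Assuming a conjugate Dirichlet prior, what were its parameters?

Dirichlet(8, 12, 4, 1, 2)

For a Dirichlet(α) prior with multinomial counts c, the posterior is Dirichlet(α + c) componentwise.
Subtract each count from the matching posterior parameter: 10−2=8, 19−7=12, 22−18=4, 23−22=1, 9−7=2.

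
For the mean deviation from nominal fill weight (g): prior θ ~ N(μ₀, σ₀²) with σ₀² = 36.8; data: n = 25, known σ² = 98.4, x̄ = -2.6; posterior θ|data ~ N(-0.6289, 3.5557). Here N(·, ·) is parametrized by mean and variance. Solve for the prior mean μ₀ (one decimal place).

The posterior mean is a precision-weighted average: μ_n = (τ₀μ₀ + τ_data·x̄)/(τ₀+τ_data), with τ₀=1/σ₀² and τ_data=n/σ².
Here τ₀ = 1/36.8 = 0.027174 and τ_data = 25/98.4 = 0.254065, so τ_n = 0.281239.
Rearranging for μ₀: μ₀ = (μ_n·τ_n − τ_data·x̄)/τ₀ = (-0.6289·0.281239 − 0.254065·-2.6) / 0.027174 = 0.483698/0.027174 ≈ 17.8.

μ₀ = 17.8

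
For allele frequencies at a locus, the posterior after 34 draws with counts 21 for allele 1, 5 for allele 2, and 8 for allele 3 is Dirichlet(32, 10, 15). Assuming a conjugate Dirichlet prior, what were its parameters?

For a Dirichlet(α) prior with multinomial counts c, the posterior is Dirichlet(α + c) componentwise.
Subtract each count from the matching posterior parameter: 32−21=11, 10−5=5, 15−8=7.

Dirichlet(11, 5, 7)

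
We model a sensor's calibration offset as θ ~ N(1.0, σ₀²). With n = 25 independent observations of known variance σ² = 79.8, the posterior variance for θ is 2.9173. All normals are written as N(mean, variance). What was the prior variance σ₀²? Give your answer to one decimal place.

For the Normal–Normal model with known σ², precisions add: τ_n = τ₀ + n/σ².
So 1/σ₀² = 1/2.9173 − 25/79.8 = 0.342783 − 0.313283 = 0.029500.
Hence σ₀² = 1/0.029500 ≈ 33.9.

σ₀² = 33.9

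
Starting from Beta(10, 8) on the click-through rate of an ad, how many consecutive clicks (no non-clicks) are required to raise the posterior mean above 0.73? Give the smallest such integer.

k = 12

After k clicks and 0 non-clicks the posterior is Beta(10+k, 8), with mean (10+k)/(10+8+k).
Set (10+k)/(18+k) > 0.73 and solve: k > (0.73·18 − 10)/(1 − 0.73) = 11.630.
The smallest integer exceeding 11.630 is 12, and checking k=12: (22)/(30) = 0.7333 > 0.73.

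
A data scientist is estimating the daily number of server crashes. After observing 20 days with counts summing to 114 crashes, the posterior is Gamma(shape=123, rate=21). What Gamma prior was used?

Gamma(shape=9, rate=1)

Gamma–Poisson conjugacy: posterior shape = α + Σxᵢ, posterior rate = β + n.
So α = 123 − 114 = 9 and β = 21 − 20 = 1.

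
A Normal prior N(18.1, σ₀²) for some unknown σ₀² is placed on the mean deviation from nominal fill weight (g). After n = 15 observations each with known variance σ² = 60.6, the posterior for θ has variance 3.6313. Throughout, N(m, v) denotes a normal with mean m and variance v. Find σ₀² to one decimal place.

σ₀² = 35.9

For the Normal–Normal model with known σ², precisions add: τ_n = τ₀ + n/σ².
So 1/σ₀² = 1/3.6313 − 15/60.6 = 0.275383 − 0.247525 = 0.027858.
Hence σ₀² = 1/0.027858 ≈ 35.9.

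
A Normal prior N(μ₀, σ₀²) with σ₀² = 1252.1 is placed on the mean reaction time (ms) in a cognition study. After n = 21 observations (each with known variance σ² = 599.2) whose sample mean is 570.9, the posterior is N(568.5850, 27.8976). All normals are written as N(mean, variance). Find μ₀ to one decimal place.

The posterior mean is a precision-weighted average: μ_n = (τ₀μ₀ + τ_data·x̄)/(τ₀+τ_data), with τ₀=1/σ₀² and τ_data=n/σ².
Here τ₀ = 1/1252.1 = 0.000799 and τ_data = 21/599.2 = 0.035047, so τ_n = 0.035846.
Rearranging for μ₀: μ₀ = (μ_n·τ_n − τ_data·x̄)/τ₀ = (568.5850·0.035846 − 0.035047·570.9) / 0.000799 = 0.373166/0.000799 ≈ 467.0.

μ₀ = 467.0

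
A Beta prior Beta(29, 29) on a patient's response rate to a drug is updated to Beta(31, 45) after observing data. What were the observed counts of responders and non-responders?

2 responders and 16 non-responders

Under Beta–binomial conjugacy the posterior parameters are (a+s, b+f).
So s = 31 − 29 = 2 and f = 45 − 29 = 16.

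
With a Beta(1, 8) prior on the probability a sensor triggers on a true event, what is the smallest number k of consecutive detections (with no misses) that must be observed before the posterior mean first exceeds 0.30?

After k detections and 0 misses the posterior is Beta(1+k, 8), with mean (1+k)/(1+8+k).
Set (1+k)/(9+k) > 0.30 and solve: k > (0.30·9 − 1)/(1 − 0.30) = 2.429.
The smallest integer exceeding 2.429 is 3.

k = 3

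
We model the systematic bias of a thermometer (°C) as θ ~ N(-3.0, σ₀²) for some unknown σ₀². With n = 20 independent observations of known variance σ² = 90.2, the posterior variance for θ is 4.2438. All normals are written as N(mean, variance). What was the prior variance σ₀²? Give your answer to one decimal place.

For the Normal–Normal model with known σ², precisions add: τ_n = τ₀ + n/σ².
So 1/σ₀² = 1/4.2438 − 20/90.2 = 0.235638 − 0.221729 = 0.013909.
Hence σ₀² = 1/0.013909 ≈ 71.9.

σ₀² = 71.9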